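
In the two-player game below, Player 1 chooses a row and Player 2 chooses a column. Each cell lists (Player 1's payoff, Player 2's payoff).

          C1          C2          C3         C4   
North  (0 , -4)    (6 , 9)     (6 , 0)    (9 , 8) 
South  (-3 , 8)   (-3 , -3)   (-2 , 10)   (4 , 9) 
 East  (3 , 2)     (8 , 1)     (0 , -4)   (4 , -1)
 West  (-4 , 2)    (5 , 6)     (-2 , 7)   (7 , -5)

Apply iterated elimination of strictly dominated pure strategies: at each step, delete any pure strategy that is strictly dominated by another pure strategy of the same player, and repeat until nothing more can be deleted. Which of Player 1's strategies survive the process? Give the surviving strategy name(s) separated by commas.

For Player 1, North strictly dominates South on the remaining columns (C1: 0>-3, C2: 6>-3, C3: 6>-2, C4: 9>4); eliminate South.
Row West is eliminated: North beats it against every remaining column (C1: 0>-4, C2: 6>5, C3: 6>-2, C4: 9>7).
Player 2's strategy C3 is strictly dominated by C2 (North: 9>0, East: 1>-4) and is removed.
Player 2's strategy C4 is strictly dominated by C2 (North: 9>8, East: 1>-1) and is removed.
Row North is eliminated: East beats it against every remaining column (C1: 3>0, C2: 8>6).
Column C2 is eliminated: C1 beats it against every remaining row (East: 2>1).
Among the remaining strategies, none is strictly dominated by another pure strategy of the same player, so the elimination stops.
Surviving strategies — Player 1: {East}; Player 2: {C1}.

East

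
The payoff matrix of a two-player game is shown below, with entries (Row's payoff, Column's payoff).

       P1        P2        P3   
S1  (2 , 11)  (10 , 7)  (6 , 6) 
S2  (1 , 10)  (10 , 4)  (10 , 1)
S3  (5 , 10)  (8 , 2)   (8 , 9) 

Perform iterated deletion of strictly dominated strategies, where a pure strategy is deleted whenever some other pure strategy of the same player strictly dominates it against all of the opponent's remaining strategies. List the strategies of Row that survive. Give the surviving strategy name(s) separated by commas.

Column P2 is eliminated: P1 beats it against every remaining row (S1: 11>7, S2: 10>4, S3: 10>2).
For Row, S3 strictly dominates S1 on the remaining columns (P1: 5>2, P3: 8>6); eliminate S1.
For Column, P1 strictly dominates P3 on the remaining rows (S2: 10>1, S3: 10>9); eliminate P3.
Row's strategy S2 is strictly dominated by S3 (P1: 5>1) and is removed.
Among the remaining strategies, none is strictly dominated by another pure strategy of the same player, so the elimination stops.
Surviving strategies — Row: {S3}; Column: {P1}.

S3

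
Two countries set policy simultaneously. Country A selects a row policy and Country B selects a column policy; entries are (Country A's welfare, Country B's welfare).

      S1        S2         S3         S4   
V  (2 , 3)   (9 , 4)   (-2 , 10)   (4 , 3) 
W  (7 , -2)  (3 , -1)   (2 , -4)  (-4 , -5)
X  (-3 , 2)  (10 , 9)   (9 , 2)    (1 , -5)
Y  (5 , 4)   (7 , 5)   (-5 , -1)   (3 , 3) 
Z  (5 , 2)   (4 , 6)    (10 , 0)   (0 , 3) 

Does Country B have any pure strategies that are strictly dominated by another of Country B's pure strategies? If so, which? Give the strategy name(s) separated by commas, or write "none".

S2 strictly dominates S1 — V: 4>3, W: -1>-2, X: 9>2, Y: 5>4, Z: 6>2.
Nothing dominates S2: S1 at V (4>3); S3 at W (-1>-4); S4 at V (4>3).
S3 is not dominated — it holds its own against S1 at V (10>3); S2 at V (10>4); S4 at V (10>3).
S2 strictly dominates S4 — V: 4>3, W: -1>-5, X: 9>-5, Y: 5>3, Z: 6>3.

S1, S4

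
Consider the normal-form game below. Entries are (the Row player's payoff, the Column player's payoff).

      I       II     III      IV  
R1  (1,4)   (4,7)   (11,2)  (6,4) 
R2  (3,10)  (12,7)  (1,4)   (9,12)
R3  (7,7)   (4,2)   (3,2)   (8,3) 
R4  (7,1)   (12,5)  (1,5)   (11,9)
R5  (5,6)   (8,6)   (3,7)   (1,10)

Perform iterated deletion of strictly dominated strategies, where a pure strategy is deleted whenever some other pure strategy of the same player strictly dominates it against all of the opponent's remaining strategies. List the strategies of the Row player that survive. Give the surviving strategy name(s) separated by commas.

For the Column player, IV strictly dominates III on the remaining rows (R1: 4>2, R2: 12>4, R3: 3>2, R4: 9>5, R5: 10>7); eliminate III.
Row R1 is eliminated: R2 beats it against every remaining column (I: 3>1, II: 12>4, IV: 9>6).
The Row player's strategy R5 is strictly dominated by R4 (I: 7>5, II: 12>8, IV: 11>1) and is removed.
Column II is eliminated: IV beats it against every remaining row (R2: 12>7, R3: 3>2, R4: 9>5).
The Row player's strategy R2 is strictly dominated by R4 (I: 7>3, IV: 11>9) and is removed.
Among the remaining strategies, none is strictly dominated by another pure strategy of the same player, so the elimination stops.
Surviving strategies — the Row player: {R3, R4}; the Column player: {I, IV}.

R3, R4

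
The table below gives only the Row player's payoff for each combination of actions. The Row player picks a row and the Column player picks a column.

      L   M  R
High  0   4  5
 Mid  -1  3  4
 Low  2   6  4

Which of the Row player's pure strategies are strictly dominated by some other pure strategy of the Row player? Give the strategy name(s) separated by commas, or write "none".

Nothing dominates High: Mid at L (0>-1); Low at R (5>4).
Mid: dominated, since High does at least as well everywhere (L: 0>-1, M: 4>3, R: 5>4).
Low: no other strategy beats it everywhere (High at L (2>0); Mid at L (2>-1)).

Mid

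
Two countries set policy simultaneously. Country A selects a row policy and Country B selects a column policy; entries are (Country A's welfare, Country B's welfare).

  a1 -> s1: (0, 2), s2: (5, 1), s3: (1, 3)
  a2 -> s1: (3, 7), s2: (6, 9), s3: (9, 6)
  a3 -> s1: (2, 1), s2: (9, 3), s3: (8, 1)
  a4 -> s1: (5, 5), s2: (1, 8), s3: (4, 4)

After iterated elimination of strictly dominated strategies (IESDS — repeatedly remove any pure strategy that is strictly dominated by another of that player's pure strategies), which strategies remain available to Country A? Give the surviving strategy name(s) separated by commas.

For Country A, a2 strictly dominates a1 on the remaining columns (s1: 3>0, s2: 6>5, s3: 9>1); eliminate a1.
For Country B, s2 strictly dominates s1 on the remaining rows (a2: 9>7, a3: 3>1, a4: 8>5); eliminate s1.
Row a4 is eliminated: a2 beats it against every remaining column (s2: 6>1, s3: 9>4).
Country B's strategy s3 is strictly dominated by s2 (a2: 9>6, a3: 3>1) and is removed.
Country A's strategy a2 is strictly dominated by a3 (s2: 9>6) and is removed.
Among the remaining strategies, none is strictly dominated by another pure strategy of the same player, so the elimination stops.
Surviving strategies — Country A: {a3}; Country B: {s2}.

a3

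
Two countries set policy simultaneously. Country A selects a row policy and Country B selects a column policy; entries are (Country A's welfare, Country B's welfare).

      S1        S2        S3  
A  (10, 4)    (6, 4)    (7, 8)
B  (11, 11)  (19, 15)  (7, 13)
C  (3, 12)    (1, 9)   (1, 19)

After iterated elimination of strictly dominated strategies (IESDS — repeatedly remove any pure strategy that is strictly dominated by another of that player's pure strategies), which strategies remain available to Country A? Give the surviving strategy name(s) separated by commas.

For Country A, A strictly dominates C on the remaining columns (S1: 10>3, S2: 6>1, S3: 7>1); eliminate C.
Country B's strategy S1 is strictly dominated by S3 (A: 8>4, B: 13>11) and is removed.
Among the remaining strategies, none is strictly dominated by another pure strategy of the same player, so the elimination stops.
Surviving strategies — Country A: {A, B}; Country B: {S2, S3}.

A, B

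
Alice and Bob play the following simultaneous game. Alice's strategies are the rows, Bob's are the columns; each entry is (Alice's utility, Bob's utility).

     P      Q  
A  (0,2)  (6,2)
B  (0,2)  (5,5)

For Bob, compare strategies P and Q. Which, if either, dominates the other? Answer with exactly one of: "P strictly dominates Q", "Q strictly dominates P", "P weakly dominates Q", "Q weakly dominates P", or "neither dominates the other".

Compare P to Q across each choice by Alice: A: 2=2, B: 2<5.
Q is at least as good everywhere and strictly better somewhere (tied at A), so Q weakly dominates P.

Q weakly dominates P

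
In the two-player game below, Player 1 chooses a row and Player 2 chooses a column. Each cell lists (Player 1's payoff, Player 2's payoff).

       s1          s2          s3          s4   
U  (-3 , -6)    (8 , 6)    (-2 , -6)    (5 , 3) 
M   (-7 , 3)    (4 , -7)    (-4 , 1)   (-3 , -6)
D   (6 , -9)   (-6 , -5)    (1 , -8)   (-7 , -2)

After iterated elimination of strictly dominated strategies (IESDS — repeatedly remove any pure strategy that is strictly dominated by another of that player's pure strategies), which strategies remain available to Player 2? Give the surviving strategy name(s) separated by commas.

s2

Player 1's strategy M is strictly dominated by U (s1: -3>-7, s2: 8>4, s3: -2>-4, s4: 5>-3) and is removed.
Column s1 is eliminated: s2 beats it against every remaining row (U: 6>-6, D: -5>-9).
Column s3 is eliminated: s2 beats it against every remaining row (U: 6>-6, D: -5>-8).
Row D is eliminated: U beats it against every remaining column (s2: 8>-6, s4: 5>-7).
Column s4 is eliminated: s2 beats it against every remaining row (U: 6>3).
Among the remaining strategies, none is strictly dominated by another pure strategy of the same player, so the elimination stops.
Surviving strategies — Player 1: {U}; Player 2: {s2}.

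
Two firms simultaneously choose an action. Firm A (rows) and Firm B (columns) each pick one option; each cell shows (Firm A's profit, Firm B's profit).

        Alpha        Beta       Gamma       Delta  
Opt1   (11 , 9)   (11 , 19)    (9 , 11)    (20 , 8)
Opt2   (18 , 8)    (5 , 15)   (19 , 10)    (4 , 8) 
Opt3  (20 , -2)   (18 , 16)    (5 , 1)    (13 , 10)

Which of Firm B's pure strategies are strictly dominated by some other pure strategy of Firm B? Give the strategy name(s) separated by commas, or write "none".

Alpha: dominated, since Beta does at least as well everywhere (Opt1: 19>9, Opt2: 15>8, Opt3: 16>-2).
Nothing dominates Beta: Alpha at Opt1 (19>9); Gamma at Opt1 (19>11); Delta at Opt1 (19>8).
Beta strictly dominates Gamma — Opt1: 19>11, Opt2: 15>10, Opt3: 16>1.
Delta is strictly dominated by Beta (Opt1: 19>8, Opt2: 15>8, Opt3: 16>10).

Alpha, Gamma, Delta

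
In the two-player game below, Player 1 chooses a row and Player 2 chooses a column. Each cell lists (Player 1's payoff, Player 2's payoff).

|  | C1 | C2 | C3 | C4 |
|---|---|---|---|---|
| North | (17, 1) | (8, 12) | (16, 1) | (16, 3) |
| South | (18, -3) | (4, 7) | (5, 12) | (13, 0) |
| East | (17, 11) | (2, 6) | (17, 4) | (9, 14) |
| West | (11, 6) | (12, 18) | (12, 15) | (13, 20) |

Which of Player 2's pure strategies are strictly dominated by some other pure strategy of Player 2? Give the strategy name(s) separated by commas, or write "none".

C1 is strictly dominated by C4 (North: 3>1, South: 0>-3, East: 14>11, West: 20>6).
C2: no other strategy beats it everywhere (C1 at North (12>1); C3 at North (12>1); C4 at North (12>3)).
C3: no other strategy beats it everywhere (C1 at North (1=1); C2 at South (12>7); C4 at South (12>0)).
Nothing dominates C4: C1 at North (3>1); C2 at East (14>6); C3 at North (3>1).

C1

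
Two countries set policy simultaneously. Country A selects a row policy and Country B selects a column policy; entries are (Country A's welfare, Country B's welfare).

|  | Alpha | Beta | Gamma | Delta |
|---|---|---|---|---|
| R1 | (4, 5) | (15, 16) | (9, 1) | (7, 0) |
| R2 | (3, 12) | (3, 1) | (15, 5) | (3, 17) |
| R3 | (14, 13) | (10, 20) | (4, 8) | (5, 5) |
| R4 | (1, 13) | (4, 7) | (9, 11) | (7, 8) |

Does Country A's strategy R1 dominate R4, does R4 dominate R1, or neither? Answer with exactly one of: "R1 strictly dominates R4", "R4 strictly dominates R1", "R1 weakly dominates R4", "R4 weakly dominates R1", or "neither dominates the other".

R1 weakly dominates R4

Compare R1 to R4 across each choice by Country B: Alpha: 4>1, Beta: 15>4, Gamma: 9=9, Delta: 7=7.
R1 is at least as good everywhere and strictly better somewhere (tied only at Gamma, Delta), so R1 weakly but not strictly dominates R4.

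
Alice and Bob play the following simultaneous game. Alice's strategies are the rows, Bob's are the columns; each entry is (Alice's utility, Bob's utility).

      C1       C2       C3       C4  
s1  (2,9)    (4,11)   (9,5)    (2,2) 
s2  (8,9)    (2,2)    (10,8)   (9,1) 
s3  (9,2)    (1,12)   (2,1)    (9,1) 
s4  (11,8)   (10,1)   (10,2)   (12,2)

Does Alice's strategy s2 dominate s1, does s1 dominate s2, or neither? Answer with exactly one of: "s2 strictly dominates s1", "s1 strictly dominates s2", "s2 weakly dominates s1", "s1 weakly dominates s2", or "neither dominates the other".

Compare s2 to s1 across each choice by Bob: C1: 8>2, C2: 2<4, C3: 10>9, C4: 9>2.
s2 does better at C1, C3, C4 but worse at C2; neither strategy dominates the other.

neither dominates the other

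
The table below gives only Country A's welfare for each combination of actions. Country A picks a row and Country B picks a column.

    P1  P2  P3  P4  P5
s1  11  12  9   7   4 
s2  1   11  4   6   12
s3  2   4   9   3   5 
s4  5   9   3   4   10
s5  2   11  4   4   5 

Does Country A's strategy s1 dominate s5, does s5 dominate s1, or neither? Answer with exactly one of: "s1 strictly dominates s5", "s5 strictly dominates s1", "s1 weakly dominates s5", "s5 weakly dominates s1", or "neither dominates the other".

Compare s1 to s5 across each choice by Country B: P1: 11>2, P2: 12>11, P3: 9>4, P4: 7>4, P5: 4<5.
s1 does better at P1, P2, P3, P4 but worse at P5; neither strategy dominates the other.

neither dominates the other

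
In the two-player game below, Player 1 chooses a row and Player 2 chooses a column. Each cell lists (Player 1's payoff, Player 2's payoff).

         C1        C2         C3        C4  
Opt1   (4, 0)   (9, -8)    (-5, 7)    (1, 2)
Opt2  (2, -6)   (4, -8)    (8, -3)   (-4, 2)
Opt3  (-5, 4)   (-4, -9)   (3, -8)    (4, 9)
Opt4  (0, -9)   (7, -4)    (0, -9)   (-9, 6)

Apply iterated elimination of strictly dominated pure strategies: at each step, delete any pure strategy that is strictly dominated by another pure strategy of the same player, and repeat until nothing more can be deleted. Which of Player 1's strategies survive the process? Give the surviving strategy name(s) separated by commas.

Player 2's strategy C1 is strictly dominated by C4 (Opt1: 2>0, Opt2: 2>-6, Opt3: 9>4, Opt4: 6>-9) and is removed.
For Player 2, C4 strictly dominates C2 on the remaining rows (Opt1: 2>-8, Opt2: 2>-8, Opt3: 9>-9, Opt4: 6>-4); eliminate C2.
For Player 1, Opt3 strictly dominates Opt1 on the remaining columns (C3: 3>-5, C4: 4>1); eliminate Opt1.
Player 1's strategy Opt4 is strictly dominated by Opt2 (C3: 8>0, C4: -4>-9) and is removed.
For Player 2, C4 strictly dominates C3 on the remaining rows (Opt2: 2>-3, Opt3: 9>-8); eliminate C3.
Row Opt2 is eliminated: Opt3 beats it against every remaining column (C4: 4>-4).
Among the remaining strategies, none is strictly dominated by another pure strategy of the same player, so the elimination stops.
Surviving strategies — Player 1: {Opt3}; Player 2: {C4}.

Opt3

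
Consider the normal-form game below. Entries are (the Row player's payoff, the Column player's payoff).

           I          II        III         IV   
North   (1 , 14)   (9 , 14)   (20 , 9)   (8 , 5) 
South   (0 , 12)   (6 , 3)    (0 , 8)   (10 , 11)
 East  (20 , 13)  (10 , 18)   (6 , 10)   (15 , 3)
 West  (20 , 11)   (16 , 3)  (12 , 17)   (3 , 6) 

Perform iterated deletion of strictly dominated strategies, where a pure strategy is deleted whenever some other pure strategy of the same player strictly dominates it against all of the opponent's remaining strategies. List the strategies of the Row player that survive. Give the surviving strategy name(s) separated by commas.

The Row player's strategy South is strictly dominated by East (I: 20>0, II: 10>6, III: 6>0, IV: 15>10) and is removed.
For the Column player, I strictly dominates IV on the remaining rows (North: 14>5, East: 13>3, West: 11>6); eliminate IV.
Among the remaining strategies, none is strictly dominated by another pure strategy of the same player, so the elimination stops.
Surviving strategies — the Row player: {North, East, West}; the Column player: {I, II, III}.

North, East, West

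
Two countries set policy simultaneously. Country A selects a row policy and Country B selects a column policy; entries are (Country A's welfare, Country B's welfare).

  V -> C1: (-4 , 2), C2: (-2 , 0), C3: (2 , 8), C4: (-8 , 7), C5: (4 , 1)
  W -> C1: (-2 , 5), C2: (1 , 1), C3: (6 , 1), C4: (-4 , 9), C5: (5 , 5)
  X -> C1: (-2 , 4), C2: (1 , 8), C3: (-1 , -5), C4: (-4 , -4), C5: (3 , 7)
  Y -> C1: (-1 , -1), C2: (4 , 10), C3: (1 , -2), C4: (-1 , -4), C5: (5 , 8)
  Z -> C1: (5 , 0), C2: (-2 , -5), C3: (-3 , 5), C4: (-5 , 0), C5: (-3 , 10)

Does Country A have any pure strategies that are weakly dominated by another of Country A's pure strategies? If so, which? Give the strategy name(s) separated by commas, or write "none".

V: dominated, since W does at least as well everywhere (C1: -2>-4, C2: 1>-2, C3: 6>2, C4: -4>-8, C5: 5>4).
W: no other strategy beats it everywhere (V at C1 (-2>-4); X at C3 (6>-1); Y at C3 (6>1); Z at C2 (1>-2)).
X: dominated, since W does at least as well everywhere (C1: -2=-2, C2: 1=1, C3: 6>-1, C4: -4=-4, C5: 5>3).
Y: no other strategy beats it everywhere (V at C1 (-1>-4); W at C1 (-1>-2); X at C1 (-1>-2); Z at C2 (4>-2)).
Z: no other strategy beats it everywhere (V at C1 (5>-4); W at C1 (5>-2); X at C1 (5>-2); Y at C1 (5>-1)).

V, X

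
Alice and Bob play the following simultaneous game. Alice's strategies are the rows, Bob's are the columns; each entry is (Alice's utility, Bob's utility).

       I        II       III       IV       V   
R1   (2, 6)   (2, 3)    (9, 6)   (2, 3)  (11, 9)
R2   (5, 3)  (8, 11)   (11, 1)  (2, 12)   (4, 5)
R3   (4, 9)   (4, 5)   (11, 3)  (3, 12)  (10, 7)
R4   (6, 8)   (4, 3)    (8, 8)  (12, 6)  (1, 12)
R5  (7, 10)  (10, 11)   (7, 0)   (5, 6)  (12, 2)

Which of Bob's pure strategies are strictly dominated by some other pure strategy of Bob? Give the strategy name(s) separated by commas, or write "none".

Nothing dominates I: II at R1 (6>3); III at R1 (6=6); IV at R1 (6>3); V at R3 (9>7).
II is not dominated — it holds its own against I at R2 (11>3); III at R2 (11>1); IV at R1 (3=3); V at R2 (11>5).
III is strictly dominated by V (R1: 9>6, R2: 5>1, R3: 7>3, R4: 12>8, R5: 2>0).
IV is not dominated — it holds its own against I at R2 (12>3); II at R1 (3=3); III at R2 (12>1); V at R2 (12>5).
V: no other strategy beats it everywhere (I at R1 (9>6); II at R1 (9>3); III at R1 (9>6); IV at R1 (9>3)).

III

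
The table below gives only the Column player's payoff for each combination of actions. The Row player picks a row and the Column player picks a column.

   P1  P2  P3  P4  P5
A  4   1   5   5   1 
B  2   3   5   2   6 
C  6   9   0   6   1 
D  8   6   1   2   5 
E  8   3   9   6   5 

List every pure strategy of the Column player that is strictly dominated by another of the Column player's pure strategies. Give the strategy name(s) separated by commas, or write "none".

none

P1: no other strategy beats it everywhere (P2 at A (4>1); P3 at C (6>0); P4 at B (2=2); P5 at A (4>1)).
P2: no other strategy beats it everywhere (P1 at B (3>2); P3 at C (9>0); P4 at B (3>2); P5 at A (1=1)).
Nothing dominates P3: P1 at A (5>4); P2 at A (5>1); P4 at A (5=5); P5 at A (5>1).
P4: no other strategy beats it everywhere (P1 at A (5>4); P2 at A (5>1); P3 at A (5=5); P5 at A (5>1)).
Nothing dominates P5: P1 at B (6>2); P2 at A (1=1); P3 at B (6>5); P4 at B (6>2).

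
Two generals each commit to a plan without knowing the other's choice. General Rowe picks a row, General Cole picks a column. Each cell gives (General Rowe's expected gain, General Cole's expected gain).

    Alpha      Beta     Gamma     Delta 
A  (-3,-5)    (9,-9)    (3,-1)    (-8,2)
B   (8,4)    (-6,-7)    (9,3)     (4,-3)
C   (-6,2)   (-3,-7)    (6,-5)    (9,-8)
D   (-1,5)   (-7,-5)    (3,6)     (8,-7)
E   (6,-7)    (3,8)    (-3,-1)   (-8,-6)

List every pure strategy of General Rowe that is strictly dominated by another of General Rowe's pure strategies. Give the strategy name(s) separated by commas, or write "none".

A is not dominated — it holds its own against B at Beta (9>-6); C at Alpha (-3>-6); D at Beta (9>-7); E at Beta (9>3).
B is not dominated — it holds its own against A at Alpha (8>-3); C at Alpha (8>-6); D at Alpha (8>-1); E at Alpha (8>6).
Nothing dominates C: A at Gamma (6>3); B at Beta (-3>-6); D at Beta (-3>-7); E at Gamma (6>-3).
Nothing dominates D: A at Alpha (-1>-3); B at Delta (8>4); C at Alpha (-1>-6); E at Gamma (3>-3).
E is not dominated — it holds its own against A at Alpha (6>-3); B at Beta (3>-6); C at Alpha (6>-6); D at Alpha (6>-1).

none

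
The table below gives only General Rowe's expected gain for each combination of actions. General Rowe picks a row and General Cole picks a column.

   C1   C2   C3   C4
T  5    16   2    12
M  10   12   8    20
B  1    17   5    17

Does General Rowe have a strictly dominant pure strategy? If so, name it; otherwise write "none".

none

T fails to dominate M at C1 (5<10).
M fails to dominate T at C2 (12<16).
B fails to dominate T at C1 (1<5).
No single strategy dominates all the others.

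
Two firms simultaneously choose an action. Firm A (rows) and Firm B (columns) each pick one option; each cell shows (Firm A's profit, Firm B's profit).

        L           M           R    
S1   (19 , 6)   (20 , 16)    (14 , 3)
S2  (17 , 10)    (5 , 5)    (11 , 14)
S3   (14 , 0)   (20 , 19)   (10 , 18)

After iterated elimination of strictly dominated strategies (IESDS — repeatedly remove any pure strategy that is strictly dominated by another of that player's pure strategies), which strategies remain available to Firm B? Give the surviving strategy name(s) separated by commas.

M

Firm A's strategy S2 is strictly dominated by S1 (L: 19>17, M: 20>5, R: 14>11) and is removed.
Column L is eliminated: M beats it against every remaining row (S1: 16>6, S3: 19>0).
Column R is eliminated: M beats it against every remaining row (S1: 16>3, S3: 19>18).
Among the remaining strategies, none is strictly dominated by another pure strategy of the same player, so the elimination stops.
Surviving strategies — Firm A: {S1, S3}; Firm B: {M}.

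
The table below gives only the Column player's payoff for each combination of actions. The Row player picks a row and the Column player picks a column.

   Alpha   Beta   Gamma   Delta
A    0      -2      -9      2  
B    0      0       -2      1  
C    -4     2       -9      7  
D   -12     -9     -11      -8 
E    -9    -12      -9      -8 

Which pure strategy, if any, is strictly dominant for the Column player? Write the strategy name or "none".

Delta vs Alpha: A: 2>0, B: 1>0, C: 7>-4, D: -8>-12, E: -8>-9.
Delta vs Beta: A: 2>-2, B: 1>0, C: 7>2, D: -8>-9, E: -8>-12.
Delta vs Gamma: A: 2>-9, B: 1>-2, C: 7>-9, D: -8>-11, E: -8>-9.
Delta strictly beats every other strategy against every opponent action, so it is strictly dominant.

Delta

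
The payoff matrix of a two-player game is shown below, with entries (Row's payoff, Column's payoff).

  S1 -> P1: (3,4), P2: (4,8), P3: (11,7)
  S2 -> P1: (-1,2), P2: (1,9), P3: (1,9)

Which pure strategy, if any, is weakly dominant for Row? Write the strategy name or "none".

S1

S1 vs S2: P1: 3>-1, P2: 4>1, P3: 11>1.
S1 is at least as good as every other strategy against every opponent action, so it is weakly dominant.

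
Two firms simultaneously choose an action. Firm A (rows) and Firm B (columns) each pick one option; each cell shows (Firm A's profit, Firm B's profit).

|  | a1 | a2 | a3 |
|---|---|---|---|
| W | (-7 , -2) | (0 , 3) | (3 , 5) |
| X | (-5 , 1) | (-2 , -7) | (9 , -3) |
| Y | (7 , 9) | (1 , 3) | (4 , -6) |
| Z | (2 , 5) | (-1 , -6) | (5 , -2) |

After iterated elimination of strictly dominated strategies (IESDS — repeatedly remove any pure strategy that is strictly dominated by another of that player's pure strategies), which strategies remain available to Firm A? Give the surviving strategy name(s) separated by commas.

Row W is eliminated: Y beats it against every remaining column (a1: 7>-7, a2: 1>0, a3: 4>3).
Column a2 is eliminated: a1 beats it against every remaining row (X: 1>-7, Y: 9>3, Z: 5>-6).
Firm B's strategy a3 is strictly dominated by a1 (X: 1>-3, Y: 9>-6, Z: 5>-2) and is removed.
Row X is eliminated: Y beats it against every remaining column (a1: 7>-5).
Row Z is eliminated: Y beats it against every remaining column (a1: 7>2).
Among the remaining strategies, none is strictly dominated by another pure strategy of the same player, so the elimination stops.
Surviving strategies — Firm A: {Y}; Firm B: {a1}.

Y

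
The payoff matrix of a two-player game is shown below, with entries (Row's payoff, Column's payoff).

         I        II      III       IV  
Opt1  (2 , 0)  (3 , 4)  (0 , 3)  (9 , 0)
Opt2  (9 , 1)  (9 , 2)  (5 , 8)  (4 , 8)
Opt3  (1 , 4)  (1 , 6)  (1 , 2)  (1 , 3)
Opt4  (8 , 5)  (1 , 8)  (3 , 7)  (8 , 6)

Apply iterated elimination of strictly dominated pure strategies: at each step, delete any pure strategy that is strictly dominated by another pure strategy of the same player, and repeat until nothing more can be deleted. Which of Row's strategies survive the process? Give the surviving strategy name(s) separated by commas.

Row Opt3 is eliminated: Opt2 beats it against every remaining column (I: 9>1, II: 9>1, III: 5>1, IV: 4>1).
Column I is eliminated: II beats it against every remaining row (Opt1: 4>0, Opt2: 2>1, Opt4: 8>5).
Among the remaining strategies, none is strictly dominated by another pure strategy of the same player, so the elimination stops.
Surviving strategies — Row: {Opt1, Opt2, Opt4}; Column: {II, III, IV}.

Opt1, Opt2, Opt4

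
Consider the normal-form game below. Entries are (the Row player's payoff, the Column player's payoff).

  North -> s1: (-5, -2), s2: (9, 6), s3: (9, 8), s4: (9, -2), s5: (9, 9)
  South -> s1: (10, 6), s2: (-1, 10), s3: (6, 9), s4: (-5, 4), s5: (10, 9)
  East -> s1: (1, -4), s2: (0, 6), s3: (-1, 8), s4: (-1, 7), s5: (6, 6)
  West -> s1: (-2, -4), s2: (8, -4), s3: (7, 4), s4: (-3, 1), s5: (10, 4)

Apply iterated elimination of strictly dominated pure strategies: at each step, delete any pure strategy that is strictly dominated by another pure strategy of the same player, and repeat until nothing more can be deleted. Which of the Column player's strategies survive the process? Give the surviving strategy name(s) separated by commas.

s2, s3, s5

Column s1 is eliminated: s3 beats it against every remaining row (North: 8>-2, South: 9>6, East: 8>-4, West: 4>-4).
The Row player's strategy East is strictly dominated by North (s2: 9>0, s3: 9>-1, s4: 9>-1, s5: 9>6) and is removed.
The Column player's strategy s4 is strictly dominated by s3 (North: 8>-2, South: 9>4, West: 4>1) and is removed.
Among the remaining strategies, none is strictly dominated by another pure strategy of the same player, so the elimination stops.
Surviving strategies — the Row player: {North, South, West}; the Column player: {s2, s3, s5}.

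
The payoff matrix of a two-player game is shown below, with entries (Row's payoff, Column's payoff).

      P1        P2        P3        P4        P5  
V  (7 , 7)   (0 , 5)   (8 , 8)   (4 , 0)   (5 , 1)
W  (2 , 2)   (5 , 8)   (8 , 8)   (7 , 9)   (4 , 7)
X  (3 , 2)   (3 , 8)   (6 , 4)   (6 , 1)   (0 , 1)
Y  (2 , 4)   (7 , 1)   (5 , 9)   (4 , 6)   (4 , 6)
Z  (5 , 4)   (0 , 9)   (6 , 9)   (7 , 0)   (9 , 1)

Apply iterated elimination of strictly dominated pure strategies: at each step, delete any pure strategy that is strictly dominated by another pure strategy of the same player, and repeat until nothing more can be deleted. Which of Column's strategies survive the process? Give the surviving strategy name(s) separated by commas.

Column's strategy P1 is strictly dominated by P3 (V: 8>7, W: 8>2, X: 4>2, Y: 9>4, Z: 9>4) and is removed.
Row's strategy X is strictly dominated by W (P2: 5>3, P3: 8>6, P4: 7>6, P5: 4>0) and is removed.
Column P5 is eliminated: P3 beats it against every remaining row (V: 8>1, W: 8>7, Y: 9>6, Z: 9>1).
Among the remaining strategies, none is strictly dominated by another pure strategy of the same player, so the elimination stops.
Surviving strategies — Row: {V, W, Y, Z}; Column: {P2, P3, P4}.

P2, P3, P4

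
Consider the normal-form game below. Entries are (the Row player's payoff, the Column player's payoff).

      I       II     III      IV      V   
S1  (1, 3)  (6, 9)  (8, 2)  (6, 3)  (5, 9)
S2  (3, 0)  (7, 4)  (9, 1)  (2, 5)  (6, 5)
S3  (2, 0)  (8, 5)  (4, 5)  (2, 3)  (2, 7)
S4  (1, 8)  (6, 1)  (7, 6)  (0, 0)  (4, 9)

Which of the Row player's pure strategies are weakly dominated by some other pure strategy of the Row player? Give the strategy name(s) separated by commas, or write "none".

S4

Nothing dominates S1: S2 at IV (6>2); S3 at III (8>4); S4 at III (8>7).
Nothing dominates S2: S1 at I (3>1); S3 at I (3>2); S4 at I (3>1).
S3 is not dominated — it holds its own against S1 at I (2>1); S2 at II (8>7); S4 at I (2>1).
S1 weakly dominates S4 — I: 1=1, II: 6=6, III: 8>7, IV: 6>0, V: 5>4.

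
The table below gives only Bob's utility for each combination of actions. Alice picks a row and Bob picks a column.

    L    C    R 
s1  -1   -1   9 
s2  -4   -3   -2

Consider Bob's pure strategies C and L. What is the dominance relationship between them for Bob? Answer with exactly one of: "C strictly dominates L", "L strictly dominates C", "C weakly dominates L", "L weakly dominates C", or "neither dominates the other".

C weakly dominates L

Compare C to L across every action of Alice: s1: -1=-1, s2: -3>-4.
C is at least as good everywhere and strictly better somewhere (tied only at s1), so C weakly but not strictly dominates L.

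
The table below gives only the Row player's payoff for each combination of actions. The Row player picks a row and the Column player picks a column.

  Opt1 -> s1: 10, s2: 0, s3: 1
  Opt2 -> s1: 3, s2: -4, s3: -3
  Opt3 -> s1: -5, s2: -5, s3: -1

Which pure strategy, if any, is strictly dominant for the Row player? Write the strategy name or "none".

Opt1 vs Opt2: s1: 10>3, s2: 0>-4, s3: 1>-3.
Opt1 vs Opt3: s1: 10>-5, s2: 0>-5, s3: 1>-1.
Opt1 strictly beats every other strategy against every opponent action, so it is strictly dominant.

Opt1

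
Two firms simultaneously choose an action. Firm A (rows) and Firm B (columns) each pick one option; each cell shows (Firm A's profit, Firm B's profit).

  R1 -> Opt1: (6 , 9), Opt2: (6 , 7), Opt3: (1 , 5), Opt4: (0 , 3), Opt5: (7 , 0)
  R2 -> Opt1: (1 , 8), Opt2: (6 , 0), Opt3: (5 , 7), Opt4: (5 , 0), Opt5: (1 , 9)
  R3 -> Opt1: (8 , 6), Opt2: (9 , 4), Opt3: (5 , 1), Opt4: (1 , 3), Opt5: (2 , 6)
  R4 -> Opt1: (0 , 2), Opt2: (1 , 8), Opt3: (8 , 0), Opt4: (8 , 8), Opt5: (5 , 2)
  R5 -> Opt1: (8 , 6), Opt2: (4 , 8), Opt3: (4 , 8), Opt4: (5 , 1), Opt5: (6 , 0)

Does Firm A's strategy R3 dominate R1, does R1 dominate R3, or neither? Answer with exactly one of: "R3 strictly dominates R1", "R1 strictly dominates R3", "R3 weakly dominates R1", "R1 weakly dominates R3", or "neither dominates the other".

Compare R3 to R1 across each choice by Firm B: Opt1: 8>6, Opt2: 9>6, Opt3: 5>1, Opt4: 1>0, Opt5: 2<7.
R3 does better at Opt1, Opt2, Opt3, Opt4 but worse at Opt5; neither strategy dominates the other.

neither dominates the other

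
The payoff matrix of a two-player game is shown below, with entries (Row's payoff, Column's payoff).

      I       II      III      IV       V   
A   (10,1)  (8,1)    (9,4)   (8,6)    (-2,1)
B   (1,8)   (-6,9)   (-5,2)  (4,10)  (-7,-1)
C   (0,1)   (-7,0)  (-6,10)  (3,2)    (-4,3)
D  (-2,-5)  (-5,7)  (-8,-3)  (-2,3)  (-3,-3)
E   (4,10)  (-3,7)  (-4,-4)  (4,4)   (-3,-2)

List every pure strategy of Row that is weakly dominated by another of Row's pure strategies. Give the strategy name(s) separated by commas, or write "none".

B, C, D, E

A: no other strategy beats it everywhere (B at I (10>1); C at I (10>0); D at I (10>-2); E at I (10>4)).
B is weakly dominated by A (I: 10>1, II: 8>-6, III: 9>-5, IV: 8>4, V: -2>-7).
C: dominated, since A does at least as well everywhere (I: 10>0, II: 8>-7, III: 9>-6, IV: 8>3, V: -2>-4).
D: dominated, since A does at least as well everywhere (I: 10>-2, II: 8>-5, III: 9>-8, IV: 8>-2, V: -2>-3).
E: dominated, since A does at least as well everywhere (I: 10>4, II: 8>-3, III: 9>-4, IV: 8>4, V: -2>-3).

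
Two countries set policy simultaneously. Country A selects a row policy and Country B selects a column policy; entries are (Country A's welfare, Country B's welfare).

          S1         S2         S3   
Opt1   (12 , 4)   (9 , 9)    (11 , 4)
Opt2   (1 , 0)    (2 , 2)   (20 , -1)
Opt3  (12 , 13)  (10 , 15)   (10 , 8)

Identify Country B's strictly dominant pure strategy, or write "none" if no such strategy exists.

S2 vs S1: Opt1: 9>4, Opt2: 2>0, Opt3: 15>13.
S2 vs S3: Opt1: 9>4, Opt2: 2>-1, Opt3: 15>8.
S2 strictly beats every other strategy against every opponent action, so it is strictly dominant.

S2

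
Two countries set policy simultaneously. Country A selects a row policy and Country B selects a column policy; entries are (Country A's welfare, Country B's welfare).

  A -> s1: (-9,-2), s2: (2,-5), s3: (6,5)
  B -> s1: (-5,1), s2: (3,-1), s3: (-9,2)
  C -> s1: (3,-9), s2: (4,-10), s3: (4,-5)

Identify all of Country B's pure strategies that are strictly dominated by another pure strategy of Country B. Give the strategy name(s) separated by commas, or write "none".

s1 is strictly dominated by s3 (A: 5>-2, B: 2>1, C: -5>-9).
s2 is strictly dominated by s1 (A: -2>-5, B: 1>-1, C: -9>-10).
Nothing dominates s3: s1 at A (5>-2); s2 at A (5>-5).

s1, s2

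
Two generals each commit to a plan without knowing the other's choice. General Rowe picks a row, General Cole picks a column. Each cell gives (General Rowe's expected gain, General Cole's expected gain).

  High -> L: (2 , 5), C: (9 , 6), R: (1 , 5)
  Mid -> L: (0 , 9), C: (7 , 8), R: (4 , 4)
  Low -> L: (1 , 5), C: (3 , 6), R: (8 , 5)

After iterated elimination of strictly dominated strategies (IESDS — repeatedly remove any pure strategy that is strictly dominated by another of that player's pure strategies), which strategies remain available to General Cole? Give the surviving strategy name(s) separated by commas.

C

Column R is eliminated: C beats it against every remaining row (High: 6>5, Mid: 8>4, Low: 6>5).
For General Rowe, High strictly dominates Mid on the remaining columns (L: 2>0, C: 9>7); eliminate Mid.
General Rowe's strategy Low is strictly dominated by High (L: 2>1, C: 9>3) and is removed.
General Cole's strategy L is strictly dominated by C (High: 6>5) and is removed.
Among the remaining strategies, none is strictly dominated by another pure strategy of the same player, so the elimination stops.
Surviving strategies — General Rowe: {High}; General Cole: {C}.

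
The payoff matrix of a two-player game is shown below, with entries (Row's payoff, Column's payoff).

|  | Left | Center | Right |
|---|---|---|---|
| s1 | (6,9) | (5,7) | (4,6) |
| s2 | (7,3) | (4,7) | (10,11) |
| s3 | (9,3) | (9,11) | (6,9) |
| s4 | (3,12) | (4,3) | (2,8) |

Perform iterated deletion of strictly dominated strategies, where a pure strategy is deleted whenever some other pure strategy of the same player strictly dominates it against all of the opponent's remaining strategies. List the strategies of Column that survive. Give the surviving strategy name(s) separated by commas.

Center, Right

For Row, s3 strictly dominates s1 on the remaining columns (Left: 9>6, Center: 9>5, Right: 6>4); eliminate s1.
Row's strategy s4 is strictly dominated by s3 (Left: 9>3, Center: 9>4, Right: 6>2) and is removed.
Column's strategy Left is strictly dominated by Center (s2: 7>3, s3: 11>3) and is removed.
Among the remaining strategies, none is strictly dominated by another pure strategy of the same player, so the elimination stops.
Surviving strategies — Row: {s2, s3}; Column: {Center, Right}.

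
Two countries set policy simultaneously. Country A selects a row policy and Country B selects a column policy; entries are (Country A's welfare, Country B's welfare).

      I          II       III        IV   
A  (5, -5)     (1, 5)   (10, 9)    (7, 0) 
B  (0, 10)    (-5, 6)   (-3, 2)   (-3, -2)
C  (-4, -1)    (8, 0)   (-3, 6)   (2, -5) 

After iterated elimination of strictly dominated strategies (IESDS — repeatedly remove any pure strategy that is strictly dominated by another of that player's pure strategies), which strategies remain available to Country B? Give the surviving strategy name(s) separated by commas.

III

Country A's strategy B is strictly dominated by A (I: 5>0, II: 1>-5, III: 10>-3, IV: 7>-3) and is removed.
For Country B, II strictly dominates I on the remaining rows (A: 5>-5, C: 0>-1); eliminate I.
For Country B, III strictly dominates II on the remaining rows (A: 9>5, C: 6>0); eliminate II.
For Country A, A strictly dominates C on the remaining columns (III: 10>-3, IV: 7>2); eliminate C.
Country B's strategy IV is strictly dominated by III (A: 9>0) and is removed.
Among the remaining strategies, none is strictly dominated by another pure strategy of the same player, so the elimination stops.
Surviving strategies — Country A: {A}; Country B: {III}.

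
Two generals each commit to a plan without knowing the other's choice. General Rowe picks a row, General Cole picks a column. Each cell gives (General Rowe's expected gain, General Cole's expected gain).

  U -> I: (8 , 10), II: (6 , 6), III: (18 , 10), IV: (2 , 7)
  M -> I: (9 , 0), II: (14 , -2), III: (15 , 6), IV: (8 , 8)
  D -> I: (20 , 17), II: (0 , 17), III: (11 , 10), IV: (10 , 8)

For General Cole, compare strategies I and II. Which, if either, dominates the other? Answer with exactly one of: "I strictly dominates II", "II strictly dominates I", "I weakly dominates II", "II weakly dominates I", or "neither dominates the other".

I weakly dominates II

I's payoffs vs II's, by General Rowe's action — U: 10>6, M: 0>-2, D: 17=17.
I is at least as good everywhere and strictly better somewhere (tied only at D), so I weakly but not strictly dominates II.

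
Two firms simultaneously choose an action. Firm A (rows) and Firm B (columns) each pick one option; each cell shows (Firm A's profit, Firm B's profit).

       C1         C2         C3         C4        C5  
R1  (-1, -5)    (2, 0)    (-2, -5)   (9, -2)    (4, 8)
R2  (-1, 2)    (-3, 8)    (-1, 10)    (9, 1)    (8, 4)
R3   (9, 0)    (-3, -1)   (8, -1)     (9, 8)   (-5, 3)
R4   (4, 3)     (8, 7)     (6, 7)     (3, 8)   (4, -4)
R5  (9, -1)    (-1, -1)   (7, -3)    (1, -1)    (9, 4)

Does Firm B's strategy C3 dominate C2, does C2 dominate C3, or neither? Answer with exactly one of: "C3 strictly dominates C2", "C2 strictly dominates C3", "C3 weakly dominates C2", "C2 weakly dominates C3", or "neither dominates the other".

neither dominates the other

C3's payoffs vs C2's, by Firm A's action — R1: -5<0, R2: 10>8, R3: -1=-1, R4: 7=7, R5: -3<-1.
C3 does better at R2 but worse at R1, R5; neither strategy dominates the other.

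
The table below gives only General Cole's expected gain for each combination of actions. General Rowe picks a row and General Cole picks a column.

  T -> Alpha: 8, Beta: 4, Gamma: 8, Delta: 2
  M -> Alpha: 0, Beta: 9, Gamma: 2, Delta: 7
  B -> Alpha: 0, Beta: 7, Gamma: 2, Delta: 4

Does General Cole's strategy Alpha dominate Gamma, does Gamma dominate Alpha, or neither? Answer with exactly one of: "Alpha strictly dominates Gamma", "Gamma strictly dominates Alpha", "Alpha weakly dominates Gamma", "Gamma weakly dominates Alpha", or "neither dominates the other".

Gamma weakly dominates Alpha

Alpha's payoffs vs Gamma's, by General Rowe's action — T: 8=8, M: 0<2, B: 0<2.
Gamma is at least as good everywhere and strictly better somewhere (tied at T), so Gamma weakly dominates Alpha.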